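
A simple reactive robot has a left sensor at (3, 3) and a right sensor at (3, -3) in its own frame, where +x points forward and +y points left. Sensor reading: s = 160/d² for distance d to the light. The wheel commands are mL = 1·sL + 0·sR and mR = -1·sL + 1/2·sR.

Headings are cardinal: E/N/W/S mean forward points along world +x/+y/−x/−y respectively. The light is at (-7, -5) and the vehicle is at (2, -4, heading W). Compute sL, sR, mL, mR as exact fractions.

left sensor world pos  = (-1, -7); dL² = 40
right sensor world pos = (-1, -1); dR² = 52
sL = 160/40 = 4
sR = 160/52 = 40/13
mL = 1·sL + 0·sR = 4
mR = -1·sL + 1/2·sR = -32/13

4 40/13 4 -32/13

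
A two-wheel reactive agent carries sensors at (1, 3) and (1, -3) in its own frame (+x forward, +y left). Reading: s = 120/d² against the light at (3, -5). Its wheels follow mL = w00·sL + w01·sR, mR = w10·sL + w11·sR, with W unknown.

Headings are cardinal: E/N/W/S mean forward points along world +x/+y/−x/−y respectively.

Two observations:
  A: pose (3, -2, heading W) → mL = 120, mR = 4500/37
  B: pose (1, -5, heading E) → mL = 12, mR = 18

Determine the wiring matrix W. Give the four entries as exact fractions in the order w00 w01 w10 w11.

1 0 1 1/2

obs A: pose=(3,-2,W) → sL=120, sR=120/37, mL=120, mR=4500/37
obs B: pose=(1,-5,E) → sL=12, sR=12, mL=12, mR=18
sensor matrix S = [[120, 120/37], [12, 12]]; det S = 51840/37
solve [mL_A; mL_B] = S·[w00; w01] and [mR_A; mR_B] = S·[w10; w11]:
  w00 = 1, w01 = 0, w10 = 1, w11 = 1/2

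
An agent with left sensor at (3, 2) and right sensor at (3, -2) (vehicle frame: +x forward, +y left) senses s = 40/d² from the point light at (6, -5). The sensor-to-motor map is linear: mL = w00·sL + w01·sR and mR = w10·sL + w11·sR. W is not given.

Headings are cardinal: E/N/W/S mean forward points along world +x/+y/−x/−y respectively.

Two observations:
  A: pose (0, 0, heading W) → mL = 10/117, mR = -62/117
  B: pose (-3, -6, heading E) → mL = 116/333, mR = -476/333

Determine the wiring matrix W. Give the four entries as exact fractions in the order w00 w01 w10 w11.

-1/2 1 -1/2 -1

obs A: pose=(0,0,W) → sL=4/9, sR=4/13, mL=10/117, mR=-62/117
obs B: pose=(-3,-6,E) → sL=40/37, sR=8/9, mL=116/333, mR=-476/333
sensor matrix S = [[4/9, 4/13], [40/37, 8/9]]; det S = 2432/38961
solve [mL_A; mL_B] = S·[w00; w01] and [mR_A; mR_B] = S·[w10; w11]:
  w00 = -1/2, w01 = 1, w10 = -1/2, w11 = -1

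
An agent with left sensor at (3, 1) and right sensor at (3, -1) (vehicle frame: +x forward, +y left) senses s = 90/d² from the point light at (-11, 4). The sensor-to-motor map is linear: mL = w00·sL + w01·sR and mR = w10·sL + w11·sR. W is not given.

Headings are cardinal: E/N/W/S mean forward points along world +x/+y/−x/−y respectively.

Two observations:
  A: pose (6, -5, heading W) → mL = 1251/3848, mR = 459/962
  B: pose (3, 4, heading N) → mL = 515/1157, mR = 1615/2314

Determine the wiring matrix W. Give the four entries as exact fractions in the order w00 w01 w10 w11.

1/2 1/2 1 1/2

obs A: pose=(6,-5,W) → sL=45/148, sR=9/26, mL=1251/3848, mR=459/962
obs B: pose=(3,4,N) → sL=45/89, sR=5/13, mL=515/1157, mR=1615/2314
sensor matrix S = [[45/148, 9/26], [45/89, 5/13]]; det S = -765/13172
solve [mL_A; mL_B] = S·[w00; w01] and [mR_A; mR_B] = S·[w10; w11]:
  w00 = 1/2, w01 = 1/2, w10 = 1, w11 = 1/2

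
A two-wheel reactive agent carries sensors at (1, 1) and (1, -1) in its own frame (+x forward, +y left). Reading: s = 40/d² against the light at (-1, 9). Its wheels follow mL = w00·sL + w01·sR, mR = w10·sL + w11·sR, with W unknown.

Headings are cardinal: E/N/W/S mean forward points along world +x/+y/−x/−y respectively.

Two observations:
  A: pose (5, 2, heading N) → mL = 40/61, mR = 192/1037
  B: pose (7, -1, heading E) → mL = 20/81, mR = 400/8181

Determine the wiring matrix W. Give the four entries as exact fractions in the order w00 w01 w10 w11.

obs A: pose=(5,2,N) → sL=40/61, sR=8/17, mL=40/61, mR=192/1037
obs B: pose=(7,-1,E) → sL=20/81, sR=20/101, mL=20/81, mR=400/8181
sensor matrix S = [[40/61, 8/17], [20/81, 20/101]]; det S = 115840/8483697
solve [mL_A; mL_B] = S·[w00; w01] and [mR_A; mR_B] = S·[w10; w11]:
  w00 = 1, w01 = 0, w10 = 1, w11 = -1

1 0 1 -1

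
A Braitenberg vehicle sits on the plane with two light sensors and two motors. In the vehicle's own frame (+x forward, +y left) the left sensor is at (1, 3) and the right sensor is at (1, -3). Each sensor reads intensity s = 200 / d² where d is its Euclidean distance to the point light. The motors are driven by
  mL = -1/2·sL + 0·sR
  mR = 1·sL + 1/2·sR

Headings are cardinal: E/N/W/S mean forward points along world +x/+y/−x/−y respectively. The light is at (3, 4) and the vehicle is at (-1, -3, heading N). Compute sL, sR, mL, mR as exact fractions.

left sensor world pos  = (-4, -2); dL² = 85
right sensor world pos = (2, -2); dR² = 37
sL = 200/85 = 40/17
sR = 200/37 = 200/37
mL = -1/2·sL + 0·sR = -20/17
mR = 1·sL + 1/2·sR = 3180/629

40/17 200/37 -20/17 3180/629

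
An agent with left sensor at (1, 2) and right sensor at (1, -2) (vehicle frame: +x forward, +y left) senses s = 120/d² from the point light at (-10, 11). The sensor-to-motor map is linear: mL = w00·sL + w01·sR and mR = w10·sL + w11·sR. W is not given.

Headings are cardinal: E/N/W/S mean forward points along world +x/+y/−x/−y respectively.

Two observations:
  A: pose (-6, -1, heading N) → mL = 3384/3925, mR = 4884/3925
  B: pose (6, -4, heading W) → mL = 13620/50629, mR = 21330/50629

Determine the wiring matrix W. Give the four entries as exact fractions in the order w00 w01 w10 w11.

1/2 1/2 1/2 1

obs A: pose=(-6,-1,N) → sL=24/25, sR=120/157, mL=3384/3925, mR=4884/3925
obs B: pose=(6,-4,W) → sL=60/257, sR=60/197, mL=13620/50629, mR=21330/50629
sensor matrix S = [[24/25, 120/157], [60/257, 60/197]]; det S = 4528512/39743765
solve [mL_A; mL_B] = S·[w00; w01] and [mR_A; mR_B] = S·[w10; w11]:
  w00 = 1/2, w01 = 1/2, w10 = 1/2, w11 = 1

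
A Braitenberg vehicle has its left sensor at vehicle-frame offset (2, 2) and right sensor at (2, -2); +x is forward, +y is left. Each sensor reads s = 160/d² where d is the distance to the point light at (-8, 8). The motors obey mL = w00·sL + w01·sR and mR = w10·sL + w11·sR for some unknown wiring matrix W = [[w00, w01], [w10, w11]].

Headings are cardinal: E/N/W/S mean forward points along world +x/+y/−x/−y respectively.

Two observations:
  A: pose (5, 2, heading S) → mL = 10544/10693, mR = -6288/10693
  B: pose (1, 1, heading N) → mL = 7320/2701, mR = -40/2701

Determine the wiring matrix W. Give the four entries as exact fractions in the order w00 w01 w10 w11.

1 1/2 1/2 -1

obs A: pose=(5,2,S) → sL=160/289, sR=32/37, mL=10544/10693, mR=-6288/10693
obs B: pose=(1,1,N) → sL=80/37, sR=80/73, mL=7320/2701, mR=-40/2701
sensor matrix S = [[160/289, 32/37], [80/37, 80/73]]; det S = -36485120/28881793
solve [mL_A; mL_B] = S·[w00; w01] and [mR_A; mR_B] = S·[w10; w11]:
  w00 = 1, w01 = 1/2, w10 = 1/2, w11 = -1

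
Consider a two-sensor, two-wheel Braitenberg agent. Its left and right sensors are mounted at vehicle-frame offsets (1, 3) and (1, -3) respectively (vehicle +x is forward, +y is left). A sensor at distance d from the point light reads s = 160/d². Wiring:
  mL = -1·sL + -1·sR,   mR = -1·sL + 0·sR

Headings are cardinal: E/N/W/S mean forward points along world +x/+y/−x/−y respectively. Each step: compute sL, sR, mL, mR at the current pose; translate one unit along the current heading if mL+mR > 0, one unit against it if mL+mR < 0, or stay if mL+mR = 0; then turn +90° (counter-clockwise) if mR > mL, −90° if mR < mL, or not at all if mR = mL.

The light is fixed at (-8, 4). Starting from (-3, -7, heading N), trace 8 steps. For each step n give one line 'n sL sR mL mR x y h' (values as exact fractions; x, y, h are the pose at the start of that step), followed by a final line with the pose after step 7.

0 20/13 40/41 -1340/533 -20/13 -3 -7 N
1 160/241 160/97 -54080/23377 -160/241 -3 -8 W
2 16/25 80/89 -3424/2225 -16/25 -2 -8 S
3 160/113 32/49 -11456/5537 -160/113 -2 -7 E
4 20/13 40/41 -1340/533 -20/13 -3 -7 N
5 160/241 160/97 -54080/23377 -160/241 -3 -8 W
6 16/25 80/89 -3424/2225 -16/25 -2 -8 S
7 160/113 32/49 -11456/5537 -160/113 -2 -7 E
final -3 -7 N

n=0: pose=(-3,-7,N); sL=20/13, sR=40/41; mL=-1340/533, mR=-20/13; mL+mR=-2160/533 → advance -1; mR−mL=40/41 → turn +1·90°
n=1: pose=(-3,-8,W); sL=160/241, sR=160/97; mL=-54080/23377, mR=-160/241; mL+mR=-69600/23377 → advance -1; mR−mL=160/97 → turn +1·90°
n=2: pose=(-2,-8,S); sL=16/25, sR=80/89; mL=-3424/2225, mR=-16/25; mL+mR=-4848/2225 → advance -1; mR−mL=80/89 → turn +1·90°
n=3: pose=(-2,-7,E); sL=160/113, sR=32/49; mL=-11456/5537, mR=-160/113; mL+mR=-19296/5537 → advance -1; mR−mL=32/49 → turn +1·90°
n=4: pose=(-3,-7,N); sL=20/13, sR=40/41; mL=-1340/533, mR=-20/13; mL+mR=-2160/533 → advance -1; mR−mL=40/41 → turn +1·90°
n=5: pose=(-3,-8,W); sL=160/241, sR=160/97; mL=-54080/23377, mR=-160/241; mL+mR=-69600/23377 → advance -1; mR−mL=160/97 → turn +1·90°
n=6: pose=(-2,-8,S); sL=16/25, sR=80/89; mL=-3424/2225, mR=-16/25; mL+mR=-4848/2225 → advance -1; mR−mL=80/89 → turn +1·90°
n=7: pose=(-2,-7,E); sL=160/113, sR=32/49; mL=-11456/5537, mR=-160/113; mL+mR=-19296/5537 → advance -1; mR−mL=32/49 → turn +1·90°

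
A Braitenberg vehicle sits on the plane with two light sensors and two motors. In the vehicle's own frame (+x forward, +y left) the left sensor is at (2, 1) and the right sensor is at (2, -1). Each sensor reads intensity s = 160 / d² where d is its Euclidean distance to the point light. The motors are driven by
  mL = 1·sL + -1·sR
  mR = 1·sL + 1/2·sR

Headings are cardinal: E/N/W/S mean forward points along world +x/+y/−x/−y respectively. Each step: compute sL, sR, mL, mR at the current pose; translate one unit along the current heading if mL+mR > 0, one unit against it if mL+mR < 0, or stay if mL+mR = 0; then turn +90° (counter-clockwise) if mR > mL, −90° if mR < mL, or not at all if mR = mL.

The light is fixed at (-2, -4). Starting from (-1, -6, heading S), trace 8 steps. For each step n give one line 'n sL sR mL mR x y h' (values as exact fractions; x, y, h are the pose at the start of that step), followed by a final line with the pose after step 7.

n=0: pose=(-1,-6,S); sL=8, sR=10; mL=-2, mR=13; mL+mR=11 → advance +1; mR−mL=15 → turn +1·90°
n=1: pose=(-1,-7,E); sL=160/13, sR=32/5; mL=384/65, mR=1008/65; mL+mR=1392/65 → advance +1; mR−mL=48/5 → turn +1·90°
n=2: pose=(0,-7,N); sL=80, sR=16; mL=64, mR=88; mL+mR=152 → advance +1; mR−mL=24 → turn +1·90°
n=3: pose=(0,-6,W); sL=160/9, sR=160; mL=-1280/9, mR=880/9; mL+mR=-400/9 → advance -1; mR−mL=240 → turn +1·90°
n=4: pose=(1,-6,S); sL=5, sR=8; mL=-3, mR=9; mL+mR=6 → advance +1; mR−mL=12 → turn +1·90°
n=5: pose=(1,-7,E); sL=160/29, sR=160/41; mL=1920/1189, mR=8880/1189; mL+mR=10800/1189 → advance +1; mR−mL=240/41 → turn +1·90°
n=6: pose=(2,-7,N); sL=16, sR=80/13; mL=128/13, mR=248/13; mL+mR=376/13 → advance +1; mR−mL=120/13 → turn +1·90°
n=7: pose=(2,-6,W); sL=160/13, sR=32; mL=-256/13, mR=368/13; mL+mR=112/13 → advance +1; mR−mL=48 → turn +1·90°

0 8 10 -2 13 -1 -6 S
1 160/13 32/5 384/65 1008/65 -1 -7 E
2 80 16 64 88 0 -7 N
3 160/9 160 -1280/9 880/9 0 -6 W
4 5 8 -3 9 1 -6 S
5 160/29 160/41 1920/1189 8880/1189 1 -7 E
6 16 80/13 128/13 248/13 2 -7 N
7 160/13 32 -256/13 368/13 2 -6 W
final 1 -6 S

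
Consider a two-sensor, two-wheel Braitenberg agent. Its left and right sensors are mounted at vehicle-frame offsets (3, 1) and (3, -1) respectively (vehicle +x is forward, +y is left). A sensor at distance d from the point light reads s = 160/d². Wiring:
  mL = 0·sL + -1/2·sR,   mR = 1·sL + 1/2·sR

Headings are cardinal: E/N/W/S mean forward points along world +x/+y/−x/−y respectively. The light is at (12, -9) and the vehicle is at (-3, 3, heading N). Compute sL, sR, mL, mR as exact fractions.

left sensor world pos  = (-4, 6); dL² = 481
right sensor world pos = (-2, 6); dR² = 421
sL = 160/481 = 160/481
sR = 160/421 = 160/421
mL = 0·sL + -1/2·sR = -80/421
mR = 1·sL + 1/2·sR = 105840/202501

160/481 160/421 -80/421 105840/202501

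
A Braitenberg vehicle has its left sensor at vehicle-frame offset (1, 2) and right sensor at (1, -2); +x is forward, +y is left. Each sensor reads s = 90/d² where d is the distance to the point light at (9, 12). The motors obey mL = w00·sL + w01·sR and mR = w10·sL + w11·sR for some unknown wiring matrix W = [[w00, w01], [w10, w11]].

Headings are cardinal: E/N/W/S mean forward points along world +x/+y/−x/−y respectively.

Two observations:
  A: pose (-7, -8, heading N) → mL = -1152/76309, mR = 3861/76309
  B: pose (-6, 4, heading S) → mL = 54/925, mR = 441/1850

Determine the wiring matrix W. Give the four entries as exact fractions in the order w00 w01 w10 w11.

1/2 -1/2 1 -1/2

obs A: pose=(-7,-8,N) → sL=18/137, sR=90/557, mL=-1152/76309, mR=3861/76309
obs B: pose=(-6,4,S) → sL=9/25, sR=9/37, mL=54/925, mR=441/1850
sensor matrix S = [[18/137, 90/557], [9/25, 9/37]]; det S = -370008/14117165
solve [mL_A; mL_B] = S·[w00; w01] and [mR_A; mR_B] = S·[w10; w11]:
  w00 = 1/2, w01 = -1/2, w10 = 1, w11 = -1/2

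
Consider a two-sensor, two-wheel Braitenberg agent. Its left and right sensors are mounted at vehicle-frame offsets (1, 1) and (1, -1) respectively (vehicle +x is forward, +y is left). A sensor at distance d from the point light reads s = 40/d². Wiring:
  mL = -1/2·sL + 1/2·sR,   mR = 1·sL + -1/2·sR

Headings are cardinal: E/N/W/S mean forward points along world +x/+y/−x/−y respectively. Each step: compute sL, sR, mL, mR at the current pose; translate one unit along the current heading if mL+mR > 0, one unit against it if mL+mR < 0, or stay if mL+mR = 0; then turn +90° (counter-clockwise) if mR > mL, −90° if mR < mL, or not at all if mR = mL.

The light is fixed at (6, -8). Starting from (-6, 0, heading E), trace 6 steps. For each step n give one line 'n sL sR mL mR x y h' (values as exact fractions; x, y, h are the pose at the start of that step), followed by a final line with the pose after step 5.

n=0: pose=(-6,0,E); sL=20/101, sR=4/17; mL=32/1717, mR=138/1717; mL+mR=10/101 → advance +1; mR−mL=106/1717 → turn +1·90°
n=1: pose=(-5,0,N); sL=8/45, sR=40/181; mL=176/8145, mR=548/8145; mL+mR=4/45 → advance +1; mR−mL=124/2715 → turn +1·90°
n=2: pose=(-5,1,W); sL=5/26, sR=10/61; mL=-45/3172, mR=175/1586; mL+mR=5/52 → advance +1; mR−mL=395/3172 → turn +1·90°
n=3: pose=(-6,1,S); sL=8/37, sR=40/233; mL=-192/8621, mR=1124/8621; mL+mR=4/37 → advance +1; mR−mL=1316/8621 → turn +1·90°
n=4: pose=(-6,0,E); sL=20/101, sR=4/17; mL=32/1717, mR=138/1717; mL+mR=10/101 → advance +1; mR−mL=106/1717 → turn +1·90°
n=5: pose=(-5,0,N); sL=8/45, sR=40/181; mL=176/8145, mR=548/8145; mL+mR=4/45 → advance +1; mR−mL=124/2715 → turn +1·90°

0 20/101 4/17 32/1717 138/1717 -6 0 E
1 8/45 40/181 176/8145 548/8145 -5 0 N
2 5/26 10/61 -45/3172 175/1586 -5 1 W
3 8/37 40/233 -192/8621 1124/8621 -6 1 S
4 20/101 4/17 32/1717 138/1717 -6 0 E
5 8/45 40/181 176/8145 548/8145 -5 0 N
final -5 1 W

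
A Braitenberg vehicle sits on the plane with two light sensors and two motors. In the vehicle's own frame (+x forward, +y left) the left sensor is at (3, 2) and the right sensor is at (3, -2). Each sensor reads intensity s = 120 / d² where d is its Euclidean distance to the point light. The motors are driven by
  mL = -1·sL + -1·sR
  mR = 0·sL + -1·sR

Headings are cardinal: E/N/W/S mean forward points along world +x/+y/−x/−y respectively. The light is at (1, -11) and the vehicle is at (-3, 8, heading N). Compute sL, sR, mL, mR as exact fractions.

left sensor world pos  = (-5, 11); dL² = 520
right sensor world pos = (-1, 11); dR² = 488
sL = 120/520 = 3/13
sR = 120/488 = 15/61
mL = -1·sL + -1·sR = -378/793
mR = 0·sL + -1·sR = -15/61

3/13 15/61 -378/793 -15/61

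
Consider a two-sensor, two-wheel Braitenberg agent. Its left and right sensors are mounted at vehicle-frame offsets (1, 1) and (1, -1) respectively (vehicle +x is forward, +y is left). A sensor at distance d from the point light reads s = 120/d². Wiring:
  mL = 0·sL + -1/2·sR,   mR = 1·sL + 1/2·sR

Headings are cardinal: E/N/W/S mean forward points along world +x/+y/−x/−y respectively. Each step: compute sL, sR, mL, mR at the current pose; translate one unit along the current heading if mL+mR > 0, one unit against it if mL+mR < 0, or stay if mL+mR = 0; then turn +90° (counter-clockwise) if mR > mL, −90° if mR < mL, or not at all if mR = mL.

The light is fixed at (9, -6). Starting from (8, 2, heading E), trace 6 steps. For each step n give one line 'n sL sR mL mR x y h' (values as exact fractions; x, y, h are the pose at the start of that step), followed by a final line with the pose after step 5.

n=0: pose=(8,2,E); sL=40/27, sR=120/49; mL=-60/49, mR=3580/1323; mL+mR=40/27 → advance +1; mR−mL=5200/1323 → turn +1·90°
n=1: pose=(9,2,N); sL=60/41, sR=60/41; mL=-30/41, mR=90/41; mL+mR=60/41 → advance +1; mR−mL=120/41 → turn +1·90°
n=2: pose=(9,3,W); sL=24/13, sR=120/101; mL=-60/101, mR=3204/1313; mL+mR=24/13 → advance +1; mR−mL=3984/1313 → turn +1·90°
n=3: pose=(8,3,S); sL=15/8, sR=30/17; mL=-15/17, mR=375/136; mL+mR=15/8 → advance +1; mR−mL=495/136 → turn +1·90°
n=4: pose=(8,2,E); sL=40/27, sR=120/49; mL=-60/49, mR=3580/1323; mL+mR=40/27 → advance +1; mR−mL=5200/1323 → turn +1·90°
n=5: pose=(9,2,N); sL=60/41, sR=60/41; mL=-30/41, mR=90/41; mL+mR=60/41 → advance +1; mR−mL=120/41 → turn +1·90°

0 40/27 120/49 -60/49 3580/1323 8 2 E
1 60/41 60/41 -30/41 90/41 9 2 N
2 24/13 120/101 -60/101 3204/1313 9 3 W
3 15/8 30/17 -15/17 375/136 8 3 S
4 40/27 120/49 -60/49 3580/1323 8 2 E
5 60/41 60/41 -30/41 90/41 9 2 N
final 9 3 W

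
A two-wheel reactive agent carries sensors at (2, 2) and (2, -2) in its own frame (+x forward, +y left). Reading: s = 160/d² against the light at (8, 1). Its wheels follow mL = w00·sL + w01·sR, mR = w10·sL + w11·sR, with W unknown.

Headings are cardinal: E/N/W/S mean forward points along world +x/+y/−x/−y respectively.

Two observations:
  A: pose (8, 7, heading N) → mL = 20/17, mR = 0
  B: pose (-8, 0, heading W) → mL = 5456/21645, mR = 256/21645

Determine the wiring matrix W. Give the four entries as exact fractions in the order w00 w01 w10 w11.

obs A: pose=(8,7,N) → sL=40/17, sR=40/17, mL=20/17, mR=0
obs B: pose=(-8,0,W) → sL=160/333, sR=32/65, mL=5456/21645, mR=256/21645
sensor matrix S = [[40/17, 40/17], [160/333, 32/65]]; det S = 2048/73593
solve [mL_A; mL_B] = S·[w00; w01] and [mR_A; mR_B] = S·[w10; w11]:
  w00 = -1/2, w01 = 1, w10 = -1, w11 = 1

-1/2 1 -1 1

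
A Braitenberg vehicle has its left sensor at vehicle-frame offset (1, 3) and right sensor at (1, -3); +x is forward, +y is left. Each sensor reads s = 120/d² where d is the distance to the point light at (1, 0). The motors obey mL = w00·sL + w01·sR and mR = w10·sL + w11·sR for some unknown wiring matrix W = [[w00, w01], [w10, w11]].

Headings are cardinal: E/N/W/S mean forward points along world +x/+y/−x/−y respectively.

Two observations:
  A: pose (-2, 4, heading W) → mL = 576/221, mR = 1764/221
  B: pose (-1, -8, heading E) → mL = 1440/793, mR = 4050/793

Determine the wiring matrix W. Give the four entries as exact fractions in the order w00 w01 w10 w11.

1/2 -1/2 1 1/2

obs A: pose=(-2,4,W) → sL=120/17, sR=24/13, mL=576/221, mR=1764/221
obs B: pose=(-1,-8,E) → sL=60/13, sR=60/61, mL=1440/793, mR=4050/793
sensor matrix S = [[120/17, 24/13], [60/13, 60/61]]; det S = -276480/175253
solve [mL_A; mL_B] = S·[w00; w01] and [mR_A; mR_B] = S·[w10; w11]:
  w00 = 1/2, w01 = -1/2, w10 = 1, w11 = 1/2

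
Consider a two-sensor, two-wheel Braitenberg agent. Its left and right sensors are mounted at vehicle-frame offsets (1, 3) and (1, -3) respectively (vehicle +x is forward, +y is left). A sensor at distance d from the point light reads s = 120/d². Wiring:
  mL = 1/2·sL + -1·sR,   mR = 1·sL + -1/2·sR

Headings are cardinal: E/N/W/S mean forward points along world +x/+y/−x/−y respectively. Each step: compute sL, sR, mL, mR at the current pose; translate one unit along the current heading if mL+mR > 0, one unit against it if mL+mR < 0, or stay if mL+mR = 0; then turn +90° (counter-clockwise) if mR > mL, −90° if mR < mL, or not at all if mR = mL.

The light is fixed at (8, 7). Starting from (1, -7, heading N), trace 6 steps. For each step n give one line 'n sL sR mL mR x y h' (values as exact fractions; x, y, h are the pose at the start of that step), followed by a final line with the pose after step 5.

n=0: pose=(1,-7,N); sL=120/269, sR=24/37; mL=-4236/9953, mR=1212/9953; mL+mR=-3024/9953 → advance -1; mR−mL=5448/9953 → turn +1·90°
n=1: pose=(1,-8,W); sL=30/97, sR=15/26; mL=-1065/2522, mR=105/5044; mL+mR=-2025/5044 → advance -1; mR−mL=2235/5044 → turn +1·90°
n=2: pose=(2,-8,S); sL=24/53, sR=120/337; mL=-2316/17861, mR=4908/17861; mL+mR=2592/17861 → advance +1; mR−mL=7224/17861 → turn +1·90°
n=3: pose=(2,-9,E); sL=60/97, sR=60/193; mL=-30/18721, mR=8670/18721; mL+mR=8640/18721 → advance +1; mR−mL=8700/18721 → turn +1·90°
n=4: pose=(3,-9,N); sL=120/289, sR=120/229; mL=-20940/66181, mR=10140/66181; mL+mR=-10800/66181 → advance -1; mR−mL=31080/66181 → turn +1·90°
n=5: pose=(3,-10,W); sL=30/109, sR=15/29; mL=-1200/3161, mR=105/6322; mL+mR=-2295/6322 → advance -1; mR−mL=2505/6322 → turn +1·90°

0 120/269 24/37 -4236/9953 1212/9953 1 -7 N
1 30/97 15/26 -1065/2522 105/5044 1 -8 W
2 24/53 120/337 -2316/17861 4908/17861 2 -8 S
3 60/97 60/193 -30/18721 8670/18721 2 -9 E
4 120/289 120/229 -20940/66181 10140/66181 3 -9 N
5 30/109 15/29 -1200/3161 105/6322 3 -10 W
final 4 -10 S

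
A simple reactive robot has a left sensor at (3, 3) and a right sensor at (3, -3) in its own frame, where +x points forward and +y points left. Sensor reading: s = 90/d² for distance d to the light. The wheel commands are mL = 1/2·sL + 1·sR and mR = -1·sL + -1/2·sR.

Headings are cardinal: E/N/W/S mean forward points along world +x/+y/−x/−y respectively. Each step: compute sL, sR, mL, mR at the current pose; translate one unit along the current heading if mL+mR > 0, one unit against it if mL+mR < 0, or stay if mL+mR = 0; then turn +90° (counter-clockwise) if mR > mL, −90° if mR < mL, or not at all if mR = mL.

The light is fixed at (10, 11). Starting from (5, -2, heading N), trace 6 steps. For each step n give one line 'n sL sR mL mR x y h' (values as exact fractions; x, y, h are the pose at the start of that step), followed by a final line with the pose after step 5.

0 45/82 45/52 1215/1066 -4185/4264 5 -2 N
1 18/17 90/229 3591/3893 -4887/3893 5 -1 E
2 5/13 5/17 215/442 -235/442 4 -1 S
3 90/277 18/29 6291/8033 -5103/8033 4 0 W
4 45/82 9/8 459/328 -729/656 3 0 N
5 18/13 18/37 567/481 -783/481 3 1 E
final 2 1 S

n=0: pose=(5,-2,N); sL=45/82, sR=45/52; mL=1215/1066, mR=-4185/4264; mL+mR=675/4264 → advance +1; mR−mL=-9045/4264 → turn -1·90°
n=1: pose=(5,-1,E); sL=18/17, sR=90/229; mL=3591/3893, mR=-4887/3893; mL+mR=-1296/3893 → advance -1; mR−mL=-8478/3893 → turn -1·90°
n=2: pose=(4,-1,S); sL=5/13, sR=5/17; mL=215/442, mR=-235/442; mL+mR=-10/221 → advance -1; mR−mL=-225/221 → turn -1·90°
n=3: pose=(4,0,W); sL=90/277, sR=18/29; mL=6291/8033, mR=-5103/8033; mL+mR=1188/8033 → advance +1; mR−mL=-11394/8033 → turn -1·90°
n=4: pose=(3,0,N); sL=45/82, sR=9/8; mL=459/328, mR=-729/656; mL+mR=189/656 → advance +1; mR−mL=-1647/656 → turn -1·90°
n=5: pose=(3,1,E); sL=18/13, sR=18/37; mL=567/481, mR=-783/481; mL+mR=-216/481 → advance -1; mR−mL=-1350/481 → turn -1·90°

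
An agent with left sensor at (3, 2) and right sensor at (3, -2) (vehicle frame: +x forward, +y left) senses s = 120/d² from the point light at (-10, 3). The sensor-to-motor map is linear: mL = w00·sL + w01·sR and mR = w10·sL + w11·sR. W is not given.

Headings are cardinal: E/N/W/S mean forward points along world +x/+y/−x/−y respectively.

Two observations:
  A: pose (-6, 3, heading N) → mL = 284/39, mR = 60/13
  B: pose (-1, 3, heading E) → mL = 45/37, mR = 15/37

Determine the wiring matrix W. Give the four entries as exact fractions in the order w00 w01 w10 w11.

1/2 1 1/2 0

obs A: pose=(-6,3,N) → sL=120/13, sR=8/3, mL=284/39, mR=60/13
obs B: pose=(-1,3,E) → sL=30/37, sR=30/37, mL=45/37, mR=15/37
sensor matrix S = [[120/13, 8/3], [30/37, 30/37]]; det S = 2560/481
solve [mL_A; mL_B] = S·[w00; w01] and [mR_A; mR_B] = S·[w10; w11]:
  w00 = 1/2, w01 = 1, w10 = 1/2, w11 = 0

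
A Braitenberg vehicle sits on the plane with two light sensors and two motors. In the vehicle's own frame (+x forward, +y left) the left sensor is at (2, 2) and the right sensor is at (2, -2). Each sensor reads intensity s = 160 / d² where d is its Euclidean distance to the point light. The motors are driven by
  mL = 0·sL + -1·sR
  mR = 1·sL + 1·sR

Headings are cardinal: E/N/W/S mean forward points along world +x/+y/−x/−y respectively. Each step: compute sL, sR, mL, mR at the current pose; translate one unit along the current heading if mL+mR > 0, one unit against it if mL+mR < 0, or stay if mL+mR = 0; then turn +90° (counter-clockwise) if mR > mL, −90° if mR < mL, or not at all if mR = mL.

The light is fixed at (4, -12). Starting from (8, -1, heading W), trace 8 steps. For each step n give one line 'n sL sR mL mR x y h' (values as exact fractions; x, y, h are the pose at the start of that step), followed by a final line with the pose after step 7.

0 32/17 160/173 -160/173 8256/2941 8 -1 W
1 80/53 80/41 -80/41 7520/2173 7 -1 S
2 160/169 160/89 -160/89 41280/15041 7 -2 E
3 40/37 8/9 -8/9 656/333 8 -2 N
4 32/17 160/173 -160/173 8256/2941 8 -1 W
5 80/53 80/41 -80/41 7520/2173 7 -1 S
6 160/169 160/89 -160/89 41280/15041 7 -2 E
7 40/37 8/9 -8/9 656/333 8 -2 N
final 8 -1 W

n=0: pose=(8,-1,W); sL=32/17, sR=160/173; mL=-160/173, mR=8256/2941; mL+mR=32/17 → advance +1; mR−mL=10976/2941 → turn +1·90°
n=1: pose=(7,-1,S); sL=80/53, sR=80/41; mL=-80/41, mR=7520/2173; mL+mR=80/53 → advance +1; mR−mL=11760/2173 → turn +1·90°
n=2: pose=(7,-2,E); sL=160/169, sR=160/89; mL=-160/89, mR=41280/15041; mL+mR=160/169 → advance +1; mR−mL=68320/15041 → turn +1·90°
n=3: pose=(8,-2,N); sL=40/37, sR=8/9; mL=-8/9, mR=656/333; mL+mR=40/37 → advance +1; mR−mL=952/333 → turn +1·90°
n=4: pose=(8,-1,W); sL=32/17, sR=160/173; mL=-160/173, mR=8256/2941; mL+mR=32/17 → advance +1; mR−mL=10976/2941 → turn +1·90°
n=5: pose=(7,-1,S); sL=80/53, sR=80/41; mL=-80/41, mR=7520/2173; mL+mR=80/53 → advance +1; mR−mL=11760/2173 → turn +1·90°
n=6: pose=(7,-2,E); sL=160/169, sR=160/89; mL=-160/89, mR=41280/15041; mL+mR=160/169 → advance +1; mR−mL=68320/15041 → turn +1·90°
n=7: pose=(8,-2,N); sL=40/37, sR=8/9; mL=-8/9, mR=656/333; mL+mR=40/37 → advance +1; mR−mL=952/333 → turn +1·90°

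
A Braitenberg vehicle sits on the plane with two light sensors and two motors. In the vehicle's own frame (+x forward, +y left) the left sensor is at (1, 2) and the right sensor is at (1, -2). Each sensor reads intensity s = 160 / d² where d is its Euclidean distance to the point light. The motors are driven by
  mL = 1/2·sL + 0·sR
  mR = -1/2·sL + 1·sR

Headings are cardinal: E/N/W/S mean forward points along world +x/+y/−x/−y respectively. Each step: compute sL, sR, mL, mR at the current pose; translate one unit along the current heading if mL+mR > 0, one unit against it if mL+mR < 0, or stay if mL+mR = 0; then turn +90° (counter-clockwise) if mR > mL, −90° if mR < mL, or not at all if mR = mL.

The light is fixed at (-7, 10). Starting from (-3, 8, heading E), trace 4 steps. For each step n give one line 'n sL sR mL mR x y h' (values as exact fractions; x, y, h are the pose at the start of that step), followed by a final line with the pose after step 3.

0 32/5 160/41 16/5 144/205 -3 8 E
1 80/29 80/9 40/29 1960/261 -2 8 S
2 160/37 160/61 80/37 1040/2257 -2 7 E
3 2 5 1 4 -1 7 S
final -1 6 E

n=0: pose=(-3,8,E); sL=32/5, sR=160/41; mL=16/5, mR=144/205; mL+mR=160/41 → advance +1; mR−mL=-512/205 → turn -1·90°
n=1: pose=(-2,8,S); sL=80/29, sR=80/9; mL=40/29, mR=1960/261; mL+mR=80/9 → advance +1; mR−mL=1600/261 → turn +1·90°
n=2: pose=(-2,7,E); sL=160/37, sR=160/61; mL=80/37, mR=1040/2257; mL+mR=160/61 → advance +1; mR−mL=-3840/2257 → turn -1·90°
n=3: pose=(-1,7,S); sL=2, sR=5; mL=1, mR=4; mL+mR=5 → advance +1; mR−mL=3 → turn +1·90°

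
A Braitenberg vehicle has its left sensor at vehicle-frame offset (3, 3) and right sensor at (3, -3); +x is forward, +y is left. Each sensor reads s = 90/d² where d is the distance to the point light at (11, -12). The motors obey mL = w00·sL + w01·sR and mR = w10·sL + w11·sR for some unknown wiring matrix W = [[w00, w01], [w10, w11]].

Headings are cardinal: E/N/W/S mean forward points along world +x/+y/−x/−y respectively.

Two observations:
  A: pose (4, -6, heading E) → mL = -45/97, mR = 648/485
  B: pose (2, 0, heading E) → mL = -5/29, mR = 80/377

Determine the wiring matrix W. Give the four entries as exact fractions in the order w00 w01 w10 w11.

-1/2 0 -1/2 1/2

obs A: pose=(4,-6,E) → sL=90/97, sR=18/5, mL=-45/97, mR=648/485
obs B: pose=(2,0,E) → sL=10/29, sR=10/13, mL=-5/29, mR=80/377
sensor matrix S = [[90/97, 18/5], [10/29, 10/13]]; det S = -19296/36569
solve [mL_A; mL_B] = S·[w00; w01] and [mR_A; mR_B] = S·[w10; w11]:
  w00 = -1/2, w01 = 0, w10 = -1/2, w11 = 1/2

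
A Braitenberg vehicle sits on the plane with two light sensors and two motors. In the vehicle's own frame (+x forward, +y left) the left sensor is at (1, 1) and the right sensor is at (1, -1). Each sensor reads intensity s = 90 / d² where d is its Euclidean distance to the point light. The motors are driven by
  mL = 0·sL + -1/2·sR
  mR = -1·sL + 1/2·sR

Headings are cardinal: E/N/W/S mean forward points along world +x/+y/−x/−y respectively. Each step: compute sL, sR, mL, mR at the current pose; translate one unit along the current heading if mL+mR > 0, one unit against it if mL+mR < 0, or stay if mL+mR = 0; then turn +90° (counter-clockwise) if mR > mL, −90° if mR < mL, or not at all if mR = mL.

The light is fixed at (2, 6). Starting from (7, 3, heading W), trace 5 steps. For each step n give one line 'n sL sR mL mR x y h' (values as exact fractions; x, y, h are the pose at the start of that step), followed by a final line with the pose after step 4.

n=0: pose=(7,3,W); sL=45/16, sR=9/2; mL=-9/4, mR=-9/16; mL+mR=-45/16 → advance -1; mR−mL=27/16 → turn +1·90°
n=1: pose=(8,3,S); sL=18/13, sR=90/41; mL=-45/41, mR=-153/533; mL+mR=-18/13 → advance -1; mR−mL=432/533 → turn +1·90°
n=2: pose=(8,4,E); sL=9/5, sR=45/29; mL=-45/58, mR=-297/290; mL+mR=-9/5 → advance -1; mR−mL=-36/145 → turn -1·90°
n=3: pose=(7,4,S); sL=2, sR=18/5; mL=-9/5, mR=-1/5; mL+mR=-2 → advance -1; mR−mL=8/5 → turn +1·90°
n=4: pose=(7,5,E); sL=5/2, sR=9/4; mL=-9/8, mR=-11/8; mL+mR=-5/2 → advance -1; mR−mL=-1/4 → turn -1·90°

0 45/16 9/2 -9/4 -9/16 7 3 W
1 18/13 90/41 -45/41 -153/533 8 3 S
2 9/5 45/29 -45/58 -297/290 8 4 E
3 2 18/5 -9/5 -1/5 7 4 S
4 5/2 9/4 -9/8 -11/8 7 5 E
final 6 5 S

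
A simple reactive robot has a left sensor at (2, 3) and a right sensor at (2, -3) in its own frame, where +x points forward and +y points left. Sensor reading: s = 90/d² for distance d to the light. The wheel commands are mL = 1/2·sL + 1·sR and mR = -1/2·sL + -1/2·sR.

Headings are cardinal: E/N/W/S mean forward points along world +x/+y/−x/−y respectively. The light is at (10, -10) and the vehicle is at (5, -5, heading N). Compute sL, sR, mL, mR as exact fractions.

90/113 90/53 12555/5989 -7470/5989

left sensor world pos  = (2, -3); dL² = 113
right sensor world pos = (8, -3); dR² = 53
sL = 90/113 = 90/113
sR = 90/53 = 90/53
mL = 1/2·sL + 1·sR = 12555/5989
mR = -1/2·sL + -1/2·sR = -7470/5989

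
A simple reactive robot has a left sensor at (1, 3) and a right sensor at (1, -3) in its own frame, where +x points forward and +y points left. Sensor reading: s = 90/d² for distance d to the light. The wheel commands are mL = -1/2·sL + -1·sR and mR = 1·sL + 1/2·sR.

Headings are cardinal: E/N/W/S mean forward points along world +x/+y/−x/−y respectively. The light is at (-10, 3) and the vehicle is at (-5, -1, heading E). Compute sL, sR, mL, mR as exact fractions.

90/37 18/17 -1431/629 1863/629

left sensor world pos  = (-4, 2); dL² = 37
right sensor world pos = (-4, -4); dR² = 85
sL = 90/37 = 90/37
sR = 90/85 = 18/17
mL = -1/2·sL + -1·sR = -1431/629
mR = 1·sL + 1/2·sR = 1863/629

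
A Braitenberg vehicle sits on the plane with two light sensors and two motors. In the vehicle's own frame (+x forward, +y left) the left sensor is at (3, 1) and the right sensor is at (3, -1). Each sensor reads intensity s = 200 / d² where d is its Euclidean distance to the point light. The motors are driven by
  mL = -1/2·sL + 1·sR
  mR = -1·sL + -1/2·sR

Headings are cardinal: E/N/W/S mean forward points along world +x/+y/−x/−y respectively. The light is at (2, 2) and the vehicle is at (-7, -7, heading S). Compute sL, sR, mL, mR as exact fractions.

left sensor world pos  = (-6, -10); dL² = 208
right sensor world pos = (-8, -10); dR² = 244
sL = 200/208 = 25/26
sR = 200/244 = 50/61
mL = -1/2·sL + 1·sR = 1075/3172
mR = -1·sL + -1/2·sR = -2175/1586

25/26 50/61 1075/3172 -2175/1586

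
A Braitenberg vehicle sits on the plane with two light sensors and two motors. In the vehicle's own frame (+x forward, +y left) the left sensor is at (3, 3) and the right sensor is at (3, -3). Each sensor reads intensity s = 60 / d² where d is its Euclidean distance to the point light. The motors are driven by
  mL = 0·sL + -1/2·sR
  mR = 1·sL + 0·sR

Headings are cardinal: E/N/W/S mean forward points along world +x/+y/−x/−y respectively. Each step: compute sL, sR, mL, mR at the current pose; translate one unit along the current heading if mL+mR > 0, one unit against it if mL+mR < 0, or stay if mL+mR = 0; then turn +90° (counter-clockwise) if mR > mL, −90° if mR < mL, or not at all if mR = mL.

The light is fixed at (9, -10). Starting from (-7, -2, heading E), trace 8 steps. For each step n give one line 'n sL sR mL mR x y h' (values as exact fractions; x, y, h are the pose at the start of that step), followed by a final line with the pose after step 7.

0 6/29 30/97 -15/97 6/29 -7 -2 E
1 12/89 12/53 -6/53 12/89 -6 -2 N
2 1/6 5/39 -5/78 1/6 -6 -1 W
3 12/41 60/397 -30/397 12/41 -7 -1 S
4 6/29 30/97 -15/97 6/29 -7 -2 E
5 12/89 12/53 -6/53 12/89 -6 -2 N
6 1/6 5/39 -5/78 1/6 -6 -1 W
7 12/41 60/397 -30/397 12/41 -7 -1 S
final -7 -2 E

n=0: pose=(-7,-2,E); sL=6/29, sR=30/97; mL=-15/97, mR=6/29; mL+mR=147/2813 → advance +1; mR−mL=1017/2813 → turn +1·90°
n=1: pose=(-6,-2,N); sL=12/89, sR=12/53; mL=-6/53, mR=12/89; mL+mR=102/4717 → advance +1; mR−mL=1170/4717 → turn +1·90°
n=2: pose=(-6,-1,W); sL=1/6, sR=5/39; mL=-5/78, mR=1/6; mL+mR=4/39 → advance +1; mR−mL=3/13 → turn +1·90°
n=3: pose=(-7,-1,S); sL=12/41, sR=60/397; mL=-30/397, mR=12/41; mL+mR=3534/16277 → advance +1; mR−mL=5994/16277 → turn +1·90°
n=4: pose=(-7,-2,E); sL=6/29, sR=30/97; mL=-15/97, mR=6/29; mL+mR=147/2813 → advance +1; mR−mL=1017/2813 → turn +1·90°
n=5: pose=(-6,-2,N); sL=12/89, sR=12/53; mL=-6/53, mR=12/89; mL+mR=102/4717 → advance +1; mR−mL=1170/4717 → turn +1·90°
n=6: pose=(-6,-1,W); sL=1/6, sR=5/39; mL=-5/78, mR=1/6; mL+mR=4/39 → advance +1; mR−mL=3/13 → turn +1·90°
n=7: pose=(-7,-1,S); sL=12/41, sR=60/397; mL=-30/397, mR=12/41; mL+mR=3534/16277 → advance +1; mR−mL=5994/16277 → turn +1·90°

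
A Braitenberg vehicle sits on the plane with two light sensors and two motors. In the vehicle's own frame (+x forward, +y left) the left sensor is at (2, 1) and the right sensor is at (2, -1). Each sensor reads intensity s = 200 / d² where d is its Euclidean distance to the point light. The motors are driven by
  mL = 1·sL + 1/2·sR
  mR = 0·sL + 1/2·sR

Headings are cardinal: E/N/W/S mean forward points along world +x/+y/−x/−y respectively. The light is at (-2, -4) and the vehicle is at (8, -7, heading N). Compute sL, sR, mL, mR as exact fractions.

100/41 100/61 8150/2501 50/61

left sensor world pos  = (7, -5); dL² = 82
right sensor world pos = (9, -5); dR² = 122
sL = 200/82 = 100/41
sR = 200/122 = 100/61
mL = 1·sL + 1/2·sR = 8150/2501
mR = 0·sL + 1/2·sR = 50/61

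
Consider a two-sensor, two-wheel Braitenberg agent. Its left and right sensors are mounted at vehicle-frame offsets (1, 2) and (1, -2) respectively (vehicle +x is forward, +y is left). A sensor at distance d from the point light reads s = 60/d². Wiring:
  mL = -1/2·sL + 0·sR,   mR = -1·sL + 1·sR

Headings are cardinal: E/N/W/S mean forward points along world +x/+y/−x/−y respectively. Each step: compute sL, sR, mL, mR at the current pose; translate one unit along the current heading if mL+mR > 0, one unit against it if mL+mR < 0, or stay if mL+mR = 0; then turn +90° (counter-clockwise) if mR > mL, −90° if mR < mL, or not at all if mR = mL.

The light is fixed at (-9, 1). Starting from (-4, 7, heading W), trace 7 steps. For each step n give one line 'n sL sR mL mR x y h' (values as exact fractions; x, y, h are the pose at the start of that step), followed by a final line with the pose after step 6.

n=0: pose=(-4,7,W); sL=15/8, sR=3/4; mL=-15/16, mR=-9/8; mL+mR=-33/16 → advance -1; mR−mL=-3/16 → turn -1·90°
n=1: pose=(-3,7,N); sL=12/13, sR=60/113; mL=-6/13, mR=-576/1469; mL+mR=-1254/1469 → advance -1; mR−mL=102/1469 → turn +1·90°
n=2: pose=(-3,6,W); sL=30/17, sR=30/37; mL=-15/17, mR=-600/629; mL+mR=-1155/629 → advance -1; mR−mL=-45/629 → turn -1·90°
n=3: pose=(-2,6,N); sL=60/61, sR=20/39; mL=-30/61, mR=-1120/2379; mL+mR=-2290/2379 → advance -1; mR−mL=50/2379 → turn +1·90°
n=4: pose=(-2,5,W); sL=3/2, sR=5/6; mL=-3/4, mR=-2/3; mL+mR=-17/12 → advance -1; mR−mL=1/12 → turn +1·90°
n=5: pose=(-1,5,S); sL=60/109, sR=4/3; mL=-30/109, mR=256/327; mL+mR=166/327 → advance +1; mR−mL=346/327 → turn +1·90°
n=6: pose=(-1,4,E); sL=30/53, sR=30/41; mL=-15/53, mR=360/2173; mL+mR=-255/2173 → advance -1; mR−mL=975/2173 → turn +1·90°

0 15/8 3/4 -15/16 -9/8 -4 7 W
1 12/13 60/113 -6/13 -576/1469 -3 7 N
2 30/17 30/37 -15/17 -600/629 -3 6 W
3 60/61 20/39 -30/61 -1120/2379 -2 6 N
4 3/2 5/6 -3/4 -2/3 -2 5 W
5 60/109 4/3 -30/109 256/327 -1 5 S
6 30/53 30/41 -15/53 360/2173 -1 4 E
final -2 4 N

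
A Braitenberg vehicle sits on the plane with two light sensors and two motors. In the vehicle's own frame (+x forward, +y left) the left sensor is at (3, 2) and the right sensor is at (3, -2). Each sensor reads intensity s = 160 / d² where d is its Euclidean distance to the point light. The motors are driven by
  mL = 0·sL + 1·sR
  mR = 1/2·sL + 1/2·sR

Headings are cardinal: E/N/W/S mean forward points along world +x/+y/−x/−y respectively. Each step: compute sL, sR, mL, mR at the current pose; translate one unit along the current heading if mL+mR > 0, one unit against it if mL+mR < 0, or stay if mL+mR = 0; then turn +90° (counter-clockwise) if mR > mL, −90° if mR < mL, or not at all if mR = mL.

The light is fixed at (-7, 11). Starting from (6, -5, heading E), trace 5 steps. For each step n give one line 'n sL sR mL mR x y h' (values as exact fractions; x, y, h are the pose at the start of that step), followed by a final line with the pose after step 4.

0 40/113 8/29 8/29 1032/3277 6 -5 E
1 160/313 32/85 32/85 11808/26605 7 -5 N
2 16/41 16/29 16/29 560/1189 7 -4 W
3 32/53 160/369 160/369 10144/19557 6 -4 N
4 40/89 40/61 40/61 3000/5429 6 -3 W
final 5 -3 N

n=0: pose=(6,-5,E); sL=40/113, sR=8/29; mL=8/29, mR=1032/3277; mL+mR=1936/3277 → advance +1; mR−mL=128/3277 → turn +1·90°
n=1: pose=(7,-5,N); sL=160/313, sR=32/85; mL=32/85, mR=11808/26605; mL+mR=21824/26605 → advance +1; mR−mL=1792/26605 → turn +1·90°
n=2: pose=(7,-4,W); sL=16/41, sR=16/29; mL=16/29, mR=560/1189; mL+mR=1216/1189 → advance +1; mR−mL=-96/1189 → turn -1·90°
n=3: pose=(6,-4,N); sL=32/53, sR=160/369; mL=160/369, mR=10144/19557; mL+mR=6208/6519 → advance +1; mR−mL=1664/19557 → turn +1·90°
n=4: pose=(6,-3,W); sL=40/89, sR=40/61; mL=40/61, mR=3000/5429; mL+mR=6560/5429 → advance +1; mR−mL=-560/5429 → turn -1·90°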